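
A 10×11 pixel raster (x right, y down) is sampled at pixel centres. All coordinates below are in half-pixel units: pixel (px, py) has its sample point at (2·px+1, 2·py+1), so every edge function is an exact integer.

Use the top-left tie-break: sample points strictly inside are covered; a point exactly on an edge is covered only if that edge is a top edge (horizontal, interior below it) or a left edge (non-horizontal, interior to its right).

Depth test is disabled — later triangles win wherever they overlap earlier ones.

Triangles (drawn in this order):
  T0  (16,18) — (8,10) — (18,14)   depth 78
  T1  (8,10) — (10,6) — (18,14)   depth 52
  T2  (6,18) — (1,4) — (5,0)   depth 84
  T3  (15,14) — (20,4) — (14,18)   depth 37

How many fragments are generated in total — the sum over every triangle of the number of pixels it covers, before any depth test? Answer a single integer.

T0:
  2·area = 48
  edge (16, 18)→(8, 10): d=(-8,-8) top-left  bias=+0
  edge (8, 10)→(18, 14): d=(10,4) right/bottom  bias=-1
  edge (18, 14)→(16, 18): d=(-2,4) right/bottom  bias=-1
    (0,1)@(1, 3): e=[0,-42,90] → .  [on edge]
    (1,2)@(3, 5): e=[0,-30,78] → .  [on edge]
    (2,3)@(5, 7): e=[0,-18,66] → .  [on edge]
    (3,4)@(7, 9): e=[0,-6,54] → .  [on edge]
    (4,5)@(9, 11): e=[0,6,42] → X  [on edge]
    (5,5)@(11, 11): e=[16,-2,34] → .
    (4,6)@(9, 13): e=[-16,26,38] → .
    (5,6)@(11, 13): e=[0,18,30] → X  [on edge]
    (6,6)@(13, 13): e=[16,10,22] → X
    (7,6)@(15, 13): e=[32,2,14] → X
    (8,6)@(17, 13): e=[48,-6,6] → .
    (5,7)@(11, 15): e=[-16,38,26] → .
    (6,7)@(13, 15): e=[0,30,18] → X  [on edge]
    (7,8)@(15, 17): e=[0,42,6] → X  [on edge]
    (8,9)@(17, 19): e=[0,54,-6] → .  [on edge]
    (9,10)@(19, 21): e=[0,66,-18] → .  [on edge]
  covered (8 px):
    . . . . . . . . . .
    . . . . . . . . . .
    . . . . . . . . . .
    . . . . . . . . . .
    . . . . . . . . . .
    . . . . X . . . . .
    . . . . . X X X . .
    . . . . . . X X X .
    . . . . . . . X . .
    . . . . . . . . . .
    . . . . . . . . . .
T1:
  2·area = 48
  edge (8, 10)→(10, 6): d=(2,-4) top-left  bias=+0
  edge (10, 6)→(18, 14): d=(8,8) right/bottom  bias=-1
  edge (18, 14)→(8, 10): d=(-10,-4) top-left  bias=+0
    (2,0)@(5, 1): e=[-30,0,78] → .  [on edge]
    (3,1)@(7, 3): e=[-18,0,66] → .  [on edge]
    (4,2)@(9, 5): e=[-6,0,54] → .  [on edge]
    (5,3)@(11, 7): e=[6,0,42] → .  [on edge]
    (4,4)@(9, 9): e=[2,32,14] → X
    (5,4)@(11, 9): e=[10,16,22] → X
    (6,4)@(13, 9): e=[18,0,30] → .  [on edge]
    (4,5)@(9, 11): e=[6,48,-6] → .
    (5,5)@(11, 11): e=[14,32,2] → X
    (6,5)@(13, 11): e=[22,16,10] → X
    (7,5)@(15, 11): e=[30,0,18] → .  [on edge]
    (5,6)@(11, 13): e=[18,48,-18] → .
    (8,6)@(17, 13): e=[42,0,6] → .  [on edge]
    (9,7)@(19, 15): e=[54,0,-6] → .  [on edge]
  covered (4 px):
    . . . . . . . . . .
    . . . . . . . . . .
    . . . . . . . . . .
    . . . . . . . . . .
    . . . . X X . . . .
    . . . . . X X . . .
    . . . . . . . . . .
    . . . . . . . . . .
    . . . . . . . . . .
    . . . . . . . . . .
    . . . . . . . . . .
T2:
  2·area = 76
  edge (6, 18)→(1, 4): d=(-5,-14) top-left  bias=+0
  edge (1, 4)→(5, 0): d=(4,-4) top-left  bias=+0
  edge (5, 0)→(6, 18): d=(1,18) right/bottom  bias=-1
    (2,0)@(5, 1): e=[71,4,1] → X
    (3,0)@(7, 1): e=[99,12,-35] → .
    (1,1)@(3, 3): e=[33,4,39] → X
    (3,1)@(7, 3): e=[89,20,-33] → .
    (1,2)@(3, 5): e=[23,12,41] → X
    (3,2)@(7, 5): e=[79,28,-31] → .
    (1,3)@(3, 7): e=[13,20,43] → X
    (3,3)@(7, 7): e=[69,36,-29] → .
    (1,4)@(3, 9): e=[3,28,45] → X
    (3,4)@(7, 9): e=[59,44,-27] → .
    (1,5)@(3, 11): e=[-7,36,47] → .
    (2,5)@(5, 11): e=[21,44,11] → X
  covered (12 px):
    . . X . . . . . . .
    . X X . . . . . . .
    . X X . . . . . . .
    . X X . . . . . . .
    . X X . . . . . . .
    . . X . . . . . . .
    . . X . . . . . . .
    . . X . . . . . . .
    . . . . . . . . . .
    . . . . . . . . . .
    . . . . . . . . . .
T3:
  2·area = 10
  edge (15, 14)→(20, 4): d=(5,-10) top-left  bias=+0
  edge (20, 4)→(14, 18): d=(-6,14) right/bottom  bias=-1
  edge (14, 18)→(15, 14): d=(1,-4) top-left  bias=+0
    (8,5)@(17, 11): e=[5,0,5] → .  [on edge]
    (7,7)@(15, 15): e=[5,4,1] → X
    (8,7)@(17, 15): e=[25,-24,9] → .
    (7,8)@(15, 17): e=[15,-8,3] → .
  covered (1 px):
    . . . . . . . . . .
    . . . . . . . . . .
    . . . . . . . . . .
    . . . . . . . . . .
    . . . . . . . . . .
    . . . . . . . . . .
    . . . . . . . . . .
    . . . . . . . X . .
    . . . . . . . . . .
    . . . . . . . . . .
    . . . . . . . . . .

Final: 25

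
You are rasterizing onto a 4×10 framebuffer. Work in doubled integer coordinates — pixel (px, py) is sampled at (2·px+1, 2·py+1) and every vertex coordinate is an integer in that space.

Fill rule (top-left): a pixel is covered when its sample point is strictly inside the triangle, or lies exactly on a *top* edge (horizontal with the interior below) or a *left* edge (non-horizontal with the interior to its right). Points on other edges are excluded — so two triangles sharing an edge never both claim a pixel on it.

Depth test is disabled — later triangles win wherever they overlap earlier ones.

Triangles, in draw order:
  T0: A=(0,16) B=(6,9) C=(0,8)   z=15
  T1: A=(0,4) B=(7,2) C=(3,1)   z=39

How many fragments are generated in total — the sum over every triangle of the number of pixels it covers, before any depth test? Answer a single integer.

T0:
  2·area = 48  (B↔C swapped to make it positive)
  edge (0, 16)→(0, 8): d=(0,-8) top-left  bias=+0
  edge (0, 8)→(6, 9): d=(6,1) right/bottom  bias=-1
  edge (6, 9)→(0, 16): d=(-6,7) right/bottom  bias=-1
    (0,4)@(1, 9): e=[8,5,35] → #
    (1,4)@(3, 9): e=[24,3,21] → #
    (2,4)@(5, 9): e=[40,1,7] → #
    (3,4)@(7, 9): e=[56,-1,-7] → ·
    (0,5)@(1, 11): e=[8,17,23] → #
    (2,5)@(5, 11): e=[40,13,-5] → ·
    (0,6)@(1, 13): e=[8,29,11] → #
    (1,6)@(3, 13): e=[24,27,-3] → ·
    (0,7)@(1, 15): e=[8,41,-1] → ·
  covered (6 px):
    · · · ·
    · · · ·
    · · · ·
    · · · ·
    # # # ·
    # # · ·
    # · · ·
    · · · ·
    · · · ·
    · · · ·
T1:
  2·area = 15  (B↔C swapped to make it positive)
  edge (0, 4)→(3, 1): d=(3,-3) top-left  bias=+0
  edge (3, 1)→(7, 2): d=(4,1) right/bottom  bias=-1
  edge (7, 2)→(0, 4): d=(-7,2) right/bottom  bias=-1
    (1,0)@(3, 1): e=[0,0,15] → ·  [on edge]
    (0,1)@(1, 3): e=[0,10,5] → #  [on edge]
    (1,1)@(3, 3): e=[6,8,1] → #
    (2,1)@(5, 3): e=[12,6,-3] → ·
    (0,2)@(1, 5): e=[6,18,-9] → ·
    (1,2)@(3, 5): e=[12,16,-13] → ·
  covered (2 px):
    · · · ·
    # # · ·
    · · · ·
    · · · ·
    · · · ·
    · · · ·
    · · · ·
    · · · ·
    · · · ·
    · · · ·

Answer: 8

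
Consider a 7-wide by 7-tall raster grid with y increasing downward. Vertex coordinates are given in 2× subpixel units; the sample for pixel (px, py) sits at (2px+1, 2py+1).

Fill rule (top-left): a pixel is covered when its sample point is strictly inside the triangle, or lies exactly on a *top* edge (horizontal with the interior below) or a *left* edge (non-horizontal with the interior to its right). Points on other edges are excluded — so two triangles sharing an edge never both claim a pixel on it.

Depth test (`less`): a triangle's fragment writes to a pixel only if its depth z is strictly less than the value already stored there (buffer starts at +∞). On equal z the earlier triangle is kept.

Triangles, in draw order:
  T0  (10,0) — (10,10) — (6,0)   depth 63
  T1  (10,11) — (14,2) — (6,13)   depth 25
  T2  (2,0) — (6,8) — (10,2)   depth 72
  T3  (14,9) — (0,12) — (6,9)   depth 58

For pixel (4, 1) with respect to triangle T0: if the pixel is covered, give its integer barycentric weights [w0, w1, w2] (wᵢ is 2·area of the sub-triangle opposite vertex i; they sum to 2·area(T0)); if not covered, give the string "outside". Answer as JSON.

T0:
  2·area = 40
  edge (10, 0)→(10, 10): d=(0,10) right/bottom  bias=-1
  edge (10, 10)→(6, 0): d=(-4,-10) top-left  bias=+0
  edge (6, 0)→(10, 0): d=(4,0) top-left  bias=+0
    (3,0)@(7, 1): e=[30,6,4] → #
    (4,0)@(9, 1): e=[10,26,4] → #
    (5,0)@(11, 1): e=[-10,46,4] → ·
    (3,1)@(7, 3): e=[30,-2,12] → ·
    (4,1)@(9, 3): e=[10,18,12] → #
    (5,1)@(11, 3): e=[-10,38,12] → ·
    (4,2)@(9, 5): e=[10,10,20] → #
    (5,2)@(11, 5): e=[-10,30,20] → ·
    (4,3)@(9, 7): e=[10,2,28] → #
    (5,3)@(11, 7): e=[-10,22,28] → ·
    (4,4)@(9, 9): e=[10,-6,36] → ·
  covered (5 px):
    · · · # # · ·
    · · · · # · ·
    · · · · # · ·
    · · · · # · ·
    · · · · · · ·
    · · · · · · ·
    · · · · · · ·
T1:
  2·area = 28  (B↔C swapped to make it positive)
  edge (10, 11)→(6, 13): d=(-4,2) right/bottom  bias=-1
  edge (6, 13)→(14, 2): d=(8,-11) top-left  bias=+0
  edge (14, 2)→(10, 11): d=(-4,9) right/bottom  bias=-1
    (5,3)@(11, 7): e=[14,7,7] → #
    (6,3)@(13, 7): e=[10,29,-11] → ·
    (4,4)@(9, 9): e=[10,1,17] → #
    (5,4)@(11, 9): e=[6,23,-1] → ·
    (4,5)@(9, 11): e=[2,17,9] → #
    (5,5)@(11, 11): e=[-2,39,-9] → ·
    (4,6)@(9, 13): e=[-6,33,1] → ·
  covered (3 px):
    · · · · · · ·
    · · · · · · ·
    · · · · · · ·
    · · · · · # ·
    · · · · # · ·
    · · · · # · ·
    · · · · · · ·
T2:
  2·area = 56  (B↔C swapped to make it positive)
  edge (2, 0)→(10, 2): d=(8,2) right/bottom  bias=-1
  edge (10, 2)→(6, 8): d=(-4,6) right/bottom  bias=-1
  edge (6, 8)→(2, 0): d=(-4,-8) top-left  bias=+0
    (1,0)@(3, 1): e=[6,46,4] → #
    (2,0)@(5, 1): e=[2,34,20] → #
    (3,0)@(7, 1): e=[-2,22,36] → ·
    (1,1)@(3, 3): e=[22,38,-4] → ·
    (2,1)@(5, 3): e=[18,26,12] → #
    (3,1)@(7, 3): e=[14,14,28] → #
    (4,1)@(9, 3): e=[10,2,44] → #
    (5,1)@(11, 3): e=[6,-10,60] → ·
    (2,2)@(5, 5): e=[34,18,4] → #
    (4,2)@(9, 5): e=[26,-6,36] → ·
    (2,3)@(5, 7): e=[50,10,-4] → ·
    (3,3)@(7, 7): e=[46,-2,12] → ·
  covered (7 px):
    · # # · · · ·
    · · # # # · ·
    · · # # · · ·
    · · · · · · ·
    · · · · · · ·
    · · · · · · ·
    · · · · · · ·
T3:
  2·area = 24
  edge (14, 9)→(0, 12): d=(-14,3) right/bottom  bias=-1
  edge (0, 12)→(6, 9): d=(6,-3) top-left  bias=+0
  edge (6, 9)→(14, 9): d=(8,0) top-left  bias=+0
    (0,4)@(1, 9): e=[39,-15,0] → ·  [on edge]
    (1,4)@(3, 9): e=[33,-9,0] → ·  [on edge]
    (2,4)@(5, 9): e=[27,-3,0] → ·  [on edge]
    (3,4)@(7, 9): e=[21,3,0] → #  [on edge]
    (4,4)@(9, 9): e=[15,9,0] → #  [on edge]
    (5,4)@(11, 9): e=[9,15,0] → #  [on edge]
    (6,4)@(13, 9): e=[3,21,0] → #  [on edge]
    (1,5)@(3, 11): e=[5,3,16] → #
    (2,5)@(5, 11): e=[-1,9,16] → ·
    (3,5)@(7, 11): e=[-7,15,16] → ·
    (4,5)@(9, 11): e=[-13,21,16] → ·
    (5,5)@(11, 11): e=[-19,27,16] → ·
  covered (5 px):
    · · · · · · ·
    · · · · · · ·
    · · · · · · ·
    · · · · · · ·
    · · · # # # #
    · # · · · · ·
    · · · · · · ·

Result: [18,12,10]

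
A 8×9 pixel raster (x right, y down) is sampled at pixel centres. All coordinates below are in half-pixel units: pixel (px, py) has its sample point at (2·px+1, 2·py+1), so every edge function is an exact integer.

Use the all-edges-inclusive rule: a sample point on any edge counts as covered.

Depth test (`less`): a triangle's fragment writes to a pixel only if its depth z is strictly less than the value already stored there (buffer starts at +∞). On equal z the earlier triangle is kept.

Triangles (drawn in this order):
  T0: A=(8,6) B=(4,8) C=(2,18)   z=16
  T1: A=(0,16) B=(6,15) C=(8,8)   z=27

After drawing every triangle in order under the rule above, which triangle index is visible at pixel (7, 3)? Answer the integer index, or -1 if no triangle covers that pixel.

T0:
  2·area = 36  (B↔C swapped to make it positive)
  edge (8, 6)→(2, 18): d=(-6,12) inclusive
  edge (2, 18)→(4, 8): d=(2,-10) inclusive
  edge (4, 8)→(8, 6): d=(4,-2) inclusive
    (2,1)@(5, 3): e=[54,0,-18] → ·  [on edge]
    (3,3)@(7, 7): e=[6,28,2] → #
    (4,3)@(9, 7): e=[-18,48,6] → ·
    (2,4)@(5, 9): e=[18,12,6] → #
    (3,4)@(7, 9): e=[-6,32,10] → ·
    (2,5)@(5, 11): e=[6,16,14] → #
    (3,5)@(7, 11): e=[-18,36,18] → ·
    (1,6)@(3, 13): e=[18,0,18] → #  [on edge]
    (2,6)@(5, 13): e=[-6,20,22] → ·
    (1,7)@(3, 15): e=[6,4,26] → #
    (2,7)@(5, 15): e=[-18,24,30] → ·
    (1,8)@(3, 17): e=[-6,8,34] → ·
  covered (5 px):
    · · · · · · · ·
    · · · · · · · ·
    · · · · · · · ·
    · · · # · · · ·
    · · # · · · · ·
    · · # · · · · ·
    · # · · · · · ·
    · # · · · · · ·
    · · · · · · · ·
T1:
  2·area = 40  (B↔C swapped to make it positive)
  edge (0, 16)→(8, 8): d=(8,-8) inclusive
  edge (8, 8)→(6, 15): d=(-2,7) inclusive
  edge (6, 15)→(0, 16): d=(-6,1) inclusive
    (7,0)@(15, 1): e=[0,-35,75] → ·  [on edge]
    (6,1)@(13, 3): e=[0,-25,65] → ·  [on edge]
    (5,2)@(11, 5): e=[0,-15,55] → ·  [on edge]
    (4,3)@(9, 7): e=[0,-5,45] → ·  [on edge]
    (3,4)@(7, 9): e=[0,5,35] → #  [on edge]
    (4,4)@(9, 9): e=[16,-9,33] → ·
    (2,5)@(5, 11): e=[0,15,25] → #  [on edge]
    (4,5)@(9, 11): e=[32,-13,21] → ·
    (1,6)@(3, 13): e=[0,25,15] → #  [on edge]
    (3,6)@(7, 13): e=[32,-3,11] → ·
    (0,7)@(1, 15): e=[0,35,5] → #  [on edge]
    (3,7)@(7, 15): e=[48,-7,-1] → ·
  covered (8 px):
    · · · · · · · ·
    · · · · · · · ·
    · · · · · · · ·
    · · · · · · · ·
    · · · # · · · ·
    · · # # · · · ·
    · # # · · · · ·
    # # # · · · · ·
    · · · · · · · ·

Z-buffer (winner per pixel, '.' = empty):
  . . . . . . . .
  . . . . . . . .
  . . . . . . . .
  . . . 0 . . . .
  . . 0 1 . . . .
  . . 0 1 . . . .
  . 0 1 . . . . .
  1 0 1 . . . . .
  . . . . . . . .

Answer: -1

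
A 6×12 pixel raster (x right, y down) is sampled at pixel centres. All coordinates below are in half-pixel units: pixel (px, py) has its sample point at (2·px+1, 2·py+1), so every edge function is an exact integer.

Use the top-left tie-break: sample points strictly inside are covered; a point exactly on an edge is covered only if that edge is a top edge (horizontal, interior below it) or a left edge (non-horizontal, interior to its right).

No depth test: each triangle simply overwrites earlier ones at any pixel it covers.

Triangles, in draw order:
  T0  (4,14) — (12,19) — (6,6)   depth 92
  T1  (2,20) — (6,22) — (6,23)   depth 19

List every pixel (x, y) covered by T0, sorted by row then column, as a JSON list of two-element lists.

T0:
  2·area = 74  (B↔C swapped to make it positive)
  edge (4, 14)→(6, 6): d=(2,-8) top-left  bias=+0
  edge (6, 6)→(12, 19): d=(6,13) right/bottom  bias=-1
  edge (12, 19)→(4, 14): d=(-8,-5) top-left  bias=+0
    (3,4)@(7, 9): e=[14,5,55] → #
    (4,4)@(9, 9): e=[30,-21,65] → ·
    (2,5)@(5, 11): e=[2,43,29] → #
    (4,5)@(9, 11): e=[34,-9,49] → ·
    (2,6)@(5, 13): e=[6,55,13] → #
    (4,6)@(9, 13): e=[38,3,33] → #
    (5,6)@(11, 13): e=[54,-23,43] → ·
    (2,7)@(5, 15): e=[10,67,-3] → ·
    (3,7)@(7, 15): e=[26,41,7] → #
    (5,7)@(11, 15): e=[58,-11,27] → ·
    (3,8)@(7, 17): e=[30,53,-9] → ·
    (4,8)@(9, 17): e=[46,27,1] → #
  covered (10 px):
    · · · · · ·
    · · · · · ·
    · · · · · ·
    · · · · · ·
    · · · # · ·
    · · # # · ·
    · · # # # ·
    · · · # # ·
    · · · · # #
    · · · · · ·
    · · · · · ·
    · · · · · ·
T1:
  2·area = 4
  edge (2, 20)→(6, 22): d=(4,2) right/bottom  bias=-1
  edge (6, 22)→(6, 23): d=(0,1) right/bottom  bias=-1
  edge (6, 23)→(2, 20): d=(-4,-3) top-left  bias=+0
  covered (0 px):
    · · · · · ·
    · · · · · ·
    · · · · · ·
    · · · · · ·
    · · · · · ·
    · · · · · ·
    · · · · · ·
    · · · · · ·
    · · · · · ·
    · · · · · ·
    · · · · · ·
    · · · · · ·

Answer: [[3,4],[2,5],[3,5],[2,6],[3,6],[4,6],[3,7],[4,7],[4,8],[5,8]]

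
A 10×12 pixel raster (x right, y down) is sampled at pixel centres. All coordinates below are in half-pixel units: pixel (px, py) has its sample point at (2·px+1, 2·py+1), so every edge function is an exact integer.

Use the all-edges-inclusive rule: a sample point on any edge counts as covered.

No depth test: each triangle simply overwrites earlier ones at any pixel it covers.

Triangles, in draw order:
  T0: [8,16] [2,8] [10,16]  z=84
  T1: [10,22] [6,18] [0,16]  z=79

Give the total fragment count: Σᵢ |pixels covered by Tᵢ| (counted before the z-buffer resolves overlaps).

T0:
  2·area = 16
  edge (8, 16)→(2, 8): d=(-6,-8) inclusive
  edge (2, 8)→(10, 16): d=(8,8) inclusive
  edge (10, 16)→(8, 16): d=(-2,0) inclusive
    (0,3)@(1, 7): e=[-2,0,18] → ·  [on edge]
    (1,4)@(3, 9): e=[2,0,14] → █  [on edge]
    (2,4)@(5, 9): e=[18,-16,14] → ·
    (1,5)@(3, 11): e=[-10,16,10] → ·
    (2,5)@(5, 11): e=[6,0,10] → █  [on edge]
    (3,5)@(7, 11): e=[22,-16,10] → ·
    (2,6)@(5, 13): e=[-6,16,6] → ·
    (3,6)@(7, 13): e=[10,0,6] → █  [on edge]
    (4,6)@(9, 13): e=[26,-16,6] → ·
    (3,7)@(7, 15): e=[-2,16,2] → ·
    (4,7)@(9, 15): e=[14,0,2] → █  [on edge]
    (5,7)@(11, 15): e=[30,-16,2] → ·
    (5,8)@(11, 17): e=[18,0,-2] → ·  [on edge]
    (6,9)@(13, 19): e=[22,0,-6] → ·  [on edge]
    (7,10)@(15, 21): e=[26,0,-10] → ·  [on edge]
    (8,11)@(17, 23): e=[30,0,-14] → ·  [on edge]
  covered (4 px):
    · · · · · · · · · ·
    · · · · · · · · · ·
    · · · · · · · · · ·
    · · · · · · · · · ·
    · █ · · · · · · · ·
    · · █ · · · · · · ·
    · · · █ · · · · · ·
    · · · · █ · · · · ·
    · · · · · · · · · ·
    · · · · · · · · · ·
    · · · · · · · · · ·
    · · · · · · · · · ·
T1:
  2·area = 16  (B↔C swapped to make it positive)
  edge (10, 22)→(0, 16): d=(-10,-6) inclusive
  edge (0, 16)→(6, 18): d=(6,2) inclusive
  edge (6, 18)→(10, 22): d=(4,4) inclusive
    (0,6)@(1, 13): e=[36,-20,0] → ·  [on edge]
    (1,7)@(3, 15): e=[28,-12,0] → ·  [on edge]
    (1,8)@(3, 17): e=[8,0,8] → █  [on edge]
    (2,8)@(5, 17): e=[20,-4,0] → ·  [on edge]
    (1,9)@(3, 19): e=[-12,12,16] → ·
    (2,9)@(5, 19): e=[0,8,8] → █  [on edge]
    (3,9)@(7, 19): e=[12,4,0] → █  [on edge]
    (4,9)@(9, 19): e=[24,0,-8] → ·  [on edge]
    (2,10)@(5, 21): e=[-20,20,16] → ·
    (3,10)@(7, 21): e=[-8,16,8] → ·
    (4,10)@(9, 21): e=[4,12,0] → █  [on edge]
    (5,10)@(11, 21): e=[16,8,-8] → ·
    (7,10)@(15, 21): e=[40,0,-24] → ·  [on edge]
    (5,11)@(11, 23): e=[-4,20,0] → ·  [on edge]
  covered (4 px):
    · · · · · · · · · ·
    · · · · · · · · · ·
    · · · · · · · · · ·
    · · · · · · · · · ·
    · · · · · · · · · ·
    · · · · · · · · · ·
    · · · · · · · · · ·
    · · · · · · · · · ·
    · █ · · · · · · · ·
    · · █ █ · · · · · ·
    · · · · █ · · · · ·
    · · · · · · · · · ·

Final: 8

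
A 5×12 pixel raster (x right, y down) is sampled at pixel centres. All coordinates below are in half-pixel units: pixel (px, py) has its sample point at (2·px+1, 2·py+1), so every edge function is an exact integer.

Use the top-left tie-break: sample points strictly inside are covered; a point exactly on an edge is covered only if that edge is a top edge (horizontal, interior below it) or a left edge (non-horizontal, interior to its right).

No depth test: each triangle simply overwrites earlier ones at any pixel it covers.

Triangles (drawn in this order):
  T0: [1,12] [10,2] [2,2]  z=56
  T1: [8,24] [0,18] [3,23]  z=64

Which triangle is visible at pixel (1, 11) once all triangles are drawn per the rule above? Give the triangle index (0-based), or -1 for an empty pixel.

T0:
  2·area = 80  (B↔C swapped to make it positive)
  edge (1, 12)→(2, 2): d=(1,-10) top-left  bias=+0
  edge (2, 2)→(10, 2): d=(8,0) top-left  bias=+0
  edge (10, 2)→(1, 12): d=(-9,10) right/bottom  bias=-1
    (1,1)@(3, 3): e=[11,8,61] → X
    (2,1)@(5, 3): e=[31,8,41] → X
    (3,1)@(7, 3): e=[51,8,21] → X
    (4,1)@(9, 3): e=[71,8,1] → X
    (1,2)@(3, 5): e=[13,24,43] → X
    (4,2)@(9, 5): e=[73,24,-17] → .
    (1,3)@(3, 7): e=[15,40,25] → X
    (3,3)@(7, 7): e=[55,40,-15] → .
    (1,4)@(3, 9): e=[17,56,7] → X
    (2,4)@(5, 9): e=[37,56,-13] → .
    (1,5)@(3, 11): e=[19,72,-11] → .
  covered (10 px):
    . . . . .
    . X X X X
    . X X X .
    . X X . .
    . X . . .
    . . . . .
    . . . . .
    . . . . .
    . . . . .
    . . . . .
    . . . . .
    . . . . .
T1:
  2·area = 22  (B↔C swapped to make it positive)
  edge (8, 24)→(3, 23): d=(-5,-1) top-left  bias=+0
  edge (3, 23)→(0, 18): d=(-3,-5) top-left  bias=+0
  edge (0, 18)→(8, 24): d=(8,6) right/bottom  bias=-1
    (0,9)@(1, 19): e=[18,2,2] → X
    (1,9)@(3, 19): e=[20,12,-10] → .
    (0,10)@(1, 21): e=[8,-4,18] → .
    (1,10)@(3, 21): e=[10,6,6] → X
    (2,10)@(5, 21): e=[12,16,-6] → .
    (1,11)@(3, 23): e=[0,0,22] → X  [on edge]
    (2,11)@(5, 23): e=[2,10,10] → X
    (3,11)@(7, 23): e=[4,20,-2] → .
  covered (4 px):
    . . . . .
    . . . . .
    . . . . .
    . . . . .
    . . . . .
    . . . . .
    . . . . .
    . . . . .
    . . . . .
    X . . . .
    . X . . .
    . X X . .

Z-buffer (winner per pixel, '.' = empty):
  . . . . .
  . 0 0 0 0
  . 0 0 0 .
  . 0 0 . .
  . 0 . . .
  . . . . .
  . . . . .
  . . . . .
  . . . . .
  1 . . . .
  . 1 . . .
  . 1 1 . .

Answer: 1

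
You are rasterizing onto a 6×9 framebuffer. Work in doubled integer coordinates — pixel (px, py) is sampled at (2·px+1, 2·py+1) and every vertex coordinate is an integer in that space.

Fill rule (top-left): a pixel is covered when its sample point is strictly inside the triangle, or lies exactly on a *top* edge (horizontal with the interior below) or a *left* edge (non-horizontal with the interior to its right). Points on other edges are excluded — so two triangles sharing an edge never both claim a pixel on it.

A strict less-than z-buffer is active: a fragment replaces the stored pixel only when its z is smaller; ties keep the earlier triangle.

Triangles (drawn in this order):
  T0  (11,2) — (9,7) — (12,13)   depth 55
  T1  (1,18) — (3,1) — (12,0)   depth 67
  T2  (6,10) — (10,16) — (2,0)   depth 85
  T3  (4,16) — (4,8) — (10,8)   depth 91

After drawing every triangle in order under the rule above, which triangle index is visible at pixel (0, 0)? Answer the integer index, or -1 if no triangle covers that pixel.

T0:
  2·area = 27  (B↔C swapped to make it positive)
  edge (11, 2)→(12, 13): d=(1,11) right/bottom  bias=-1
  edge (12, 13)→(9, 7): d=(-3,-6) top-left  bias=+0
  edge (9, 7)→(11, 2): d=(2,-5) top-left  bias=+0
    (3,1)@(7, 3): e=[45,0,-18] → ·  [on edge]
    (5,1)@(11, 3): e=[1,24,2] → █
    (5,2)@(11, 5): e=[3,18,6] → █
    (4,3)@(9, 7): e=[27,0,0] → █  [on edge]
    (4,4)@(9, 9): e=[29,-6,4] → ·
    (5,4)@(11, 9): e=[7,6,14] → █
    (5,5)@(11, 11): e=[9,0,18] → █  [on edge]
    (5,6)@(11, 13): e=[11,-6,22] → ·
    (2,8)@(5, 17): e=[81,-54,0] → ·  [on edge]
  covered (6 px):
    · · · · · ·
    · · · · · █
    · · · · · █
    · · · · █ █
    · · · · · █
    · · · · · █
    · · · · · ·
    · · · · · ·
    · · · · · ·
T1:
  2·area = 151
  edge (1, 18)→(3, 1): d=(2,-17) top-left  bias=+0
  edge (3, 1)→(12, 0): d=(9,-1) top-left  bias=+0
  edge (12, 0)→(1, 18): d=(-11,18) right/bottom  bias=-1
    (1,0)@(3, 1): e=[0,0,151] → █  [on edge]
    (2,0)@(5, 1): e=[34,2,115] → █
    (3,0)@(7, 1): e=[68,4,79] → █
    (4,0)@(9, 1): e=[102,6,43] → █
    (5,0)@(11, 1): e=[136,8,7] → █
    (1,1)@(3, 3): e=[4,18,129] → █
    (5,1)@(11, 3): e=[140,26,-15] → ·
    (1,2)@(3, 5): e=[8,36,107] → █
    (4,2)@(9, 5): e=[110,42,-1] → ·
    (1,3)@(3, 7): e=[12,54,85] → █
    (4,3)@(9, 7): e=[114,60,-23] → ·
    (1,4)@(3, 9): e=[16,72,63] → █
  covered (20 px):
    · █ █ █ █ █
    · █ █ █ █ ·
    · █ █ █ · ·
    · █ █ █ · ·
    · █ █ · · ·
    · █ █ · · ·
    · █ · · · ·
    · · · · · ·
    · · · · · ·
T2:
  2·area = 16  (B↔C swapped to make it positive)
  edge (6, 10)→(2, 0): d=(-4,-10) top-left  bias=+0
  edge (2, 0)→(10, 16): d=(8,16) right/bottom  bias=-1
  edge (10, 16)→(6, 10): d=(-4,-6) top-left  bias=+0
    (2,3)@(5, 7): e=[2,8,6] → █
    (3,3)@(7, 7): e=[22,-24,18] → ·
    (2,4)@(5, 9): e=[-6,24,-2] → ·
    (3,5)@(7, 11): e=[6,8,2] → █
    (4,5)@(9, 11): e=[26,-24,14] → ·
    (3,6)@(7, 13): e=[-2,24,-6] → ·
  covered (2 px):
    · · · · · ·
    · · · · · ·
    · · · · · ·
    · · █ · · ·
    · · · · · ·
    · · · █ · ·
    · · · · · ·
    · · · · · ·
    · · · · · ·
T3:
  2·area = 48
  edge (4, 16)→(4, 8): d=(0,-8) top-left  bias=+0
  edge (4, 8)→(10, 8): d=(6,0) top-left  bias=+0
  edge (10, 8)→(4, 16): d=(-6,8) right/bottom  bias=-1
    (2,4)@(5, 9): e=[8,6,34] → █
    (3,4)@(7, 9): e=[24,6,18] → █
    (4,4)@(9, 9): e=[40,6,2] → █
    (5,4)@(11, 9): e=[56,6,-14] → ·
    (2,5)@(5, 11): e=[8,18,22] → █
    (4,5)@(9, 11): e=[40,18,-10] → ·
    (2,6)@(5, 13): e=[8,30,10] → █
    (3,6)@(7, 13): e=[24,30,-6] → ·
    (2,7)@(5, 15): e=[8,42,-2] → ·
  covered (6 px):
    · · · · · ·
    · · · · · ·
    · · · · · ·
    · · · · · ·
    · · █ █ █ ·
    · · █ █ · ·
    · · █ · · ·
    · · · · · ·
    · · · · · ·

Z-buffer (winner per pixel, '.' = empty):
  . 1 1 1 1 1
  . 1 1 1 1 0
  . 1 1 1 . 0
  . 1 1 1 0 0
  . 1 1 3 3 0
  . 1 1 2 . 0
  . 1 3 . . .
  . . . . . .
  . . . . . .

Answer: -1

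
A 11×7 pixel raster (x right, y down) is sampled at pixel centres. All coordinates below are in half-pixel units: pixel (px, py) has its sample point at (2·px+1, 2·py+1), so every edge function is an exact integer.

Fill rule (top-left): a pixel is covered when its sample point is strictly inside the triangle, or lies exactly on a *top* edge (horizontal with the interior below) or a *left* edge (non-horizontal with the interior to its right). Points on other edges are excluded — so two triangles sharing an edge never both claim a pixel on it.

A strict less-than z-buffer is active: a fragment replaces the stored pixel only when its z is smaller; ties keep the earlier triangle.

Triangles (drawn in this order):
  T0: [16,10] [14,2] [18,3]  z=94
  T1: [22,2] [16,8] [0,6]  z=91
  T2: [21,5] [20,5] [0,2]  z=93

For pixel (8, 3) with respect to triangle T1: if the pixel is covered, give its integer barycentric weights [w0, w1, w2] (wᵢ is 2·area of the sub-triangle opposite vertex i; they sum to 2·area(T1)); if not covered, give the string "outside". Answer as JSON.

T0:
  2·area = 30
  edge (16, 10)→(14, 2): d=(-2,-8) top-left  bias=+0
  edge (14, 2)→(18, 3): d=(4,1) right/bottom  bias=-1
  edge (18, 3)→(16, 10): d=(-2,7) right/bottom  bias=-1
    (7,1)@(15, 3): e=[6,3,21] → X
    (8,1)@(17, 3): e=[22,1,7] → X
    (9,1)@(19, 3): e=[38,-1,-7] → .
    (7,2)@(15, 5): e=[2,11,17] → X
    (9,2)@(19, 5): e=[34,7,-11] → .
    (7,3)@(15, 7): e=[-2,19,13] → .
    (8,3)@(17, 7): e=[14,17,-1] → .
  covered (4 px):
    . . . . . . . . . . .
    . . . . . . . X X . .
    . . . . . . . X X . .
    . . . . . . . . . . .
    . . . . . . . . . . .
    . . . . . . . . . . .
    . . . . . . . . . . .
T1:
  2·area = 108
  edge (22, 2)→(16, 8): d=(-6,6) right/bottom  bias=-1
  edge (16, 8)→(0, 6): d=(-16,-2) top-left  bias=+0
  edge (0, 6)→(22, 2): d=(22,-4) top-left  bias=+0
    (8,1)@(17, 3): e=[24,82,2] → X
    (9,1)@(19, 3): e=[12,86,10] → X
    (10,1)@(21, 3): e=[0,90,18] → .  [on edge]
    (3,2)@(7, 5): e=[72,30,6] → X
    (4,2)@(9, 5): e=[60,34,14] → X
    (5,2)@(11, 5): e=[48,38,22] → X
    (6,2)@(13, 5): e=[36,42,30] → X
    (7,2)@(15, 5): e=[24,46,38] → X
    (9,2)@(19, 5): e=[0,54,54] → .  [on edge]
    (3,3)@(7, 7): e=[60,-2,50] → .
    (4,3)@(9, 7): e=[48,2,58] → X
    (8,3)@(17, 7): e=[0,18,90] → .  [on edge]
    (7,4)@(15, 9): e=[0,-18,126] → .  [on edge]
    (6,5)@(13, 11): e=[0,-54,162] → .  [on edge]
    (5,6)@(11, 13): e=[0,-90,198] → .  [on edge]
  covered (12 px):
    . . . . . . . . . . .
    . . . . . . . . X X .
    . . . X X X X X X . .
    . . . . X X X X . . .
    . . . . . . . . . . .
    . . . . . . . . . . .
    . . . . . . . . . . .
T2:
  2·area = 3
  edge (21, 5)→(20, 5): d=(-1,0) right/bottom  bias=-1
  edge (20, 5)→(0, 2): d=(-20,-3) top-left  bias=+0
  edge (0, 2)→(21, 5): d=(21,3) right/bottom  bias=-1
    (3,1)@(7, 3): e=[2,1,0] → .  [on edge]
    (0,2)@(1, 5): e=[0,-57,60] → .  [on edge]
    (1,2)@(3, 5): e=[0,-51,54] → .  [on edge]
    (2,2)@(5, 5): e=[0,-45,48] → .  [on edge]
    (3,2)@(7, 5): e=[0,-39,42] → .  [on edge]
    (4,2)@(9, 5): e=[0,-33,36] → .  [on edge]
    (5,2)@(11, 5): e=[0,-27,30] → .  [on edge]
    (6,2)@(13, 5): e=[0,-21,24] → .  [on edge]
    (7,2)@(15, 5): e=[0,-15,18] → .  [on edge]
    (8,2)@(17, 5): e=[0,-9,12] → .  [on edge]
    (9,2)@(19, 5): e=[0,-3,6] → .  [on edge]
    (10,2)@(21, 5): e=[0,3,0] → .  [on edge]
  covered (0 px):
    . . . . . . . . . . .
    . . . . . . . . . . .
    . . . . . . . . . . .
    . . . . . . . . . . .
    . . . . . . . . . . .
    . . . . . . . . . . .
    . . . . . . . . . . .

Final: "outside"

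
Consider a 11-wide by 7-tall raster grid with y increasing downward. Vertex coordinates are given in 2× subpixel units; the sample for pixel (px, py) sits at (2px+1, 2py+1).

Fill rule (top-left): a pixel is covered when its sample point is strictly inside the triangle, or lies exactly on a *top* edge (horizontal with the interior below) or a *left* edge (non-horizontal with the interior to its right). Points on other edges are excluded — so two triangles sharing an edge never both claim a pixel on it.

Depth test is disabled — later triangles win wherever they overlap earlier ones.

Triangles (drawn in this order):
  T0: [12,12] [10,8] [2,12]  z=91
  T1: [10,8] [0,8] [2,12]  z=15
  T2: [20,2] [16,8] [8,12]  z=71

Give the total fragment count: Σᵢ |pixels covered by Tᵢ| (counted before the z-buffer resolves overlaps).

T0:
  2·area = 40  (B↔C swapped to make it positive)
  edge (12, 12)→(2, 12): d=(-10,0) right/bottom  bias=-1
  edge (2, 12)→(10, 8): d=(8,-4) top-left  bias=+0
  edge (10, 8)→(12, 12): d=(2,4) right/bottom  bias=-1
    (4,4)@(9, 9): e=[30,4,6] → █
    (5,4)@(11, 9): e=[30,12,-2] → ·
    (2,5)@(5, 11): e=[10,4,26] → █
    (3,5)@(7, 11): e=[10,12,18] → █
    (5,5)@(11, 11): e=[10,28,2] → █
    (6,5)@(13, 11): e=[10,36,-6] → ·
    (2,6)@(5, 13): e=[-10,20,30] → ·
    (3,6)@(7, 13): e=[-10,28,22] → ·
    (4,6)@(9, 13): e=[-10,36,14] → ·
    (5,6)@(11, 13): e=[-10,44,6] → ·
  covered (5 px):
    · · · · · · · · · · ·
    · · · · · · · · · · ·
    · · · · · · · · · · ·
    · · · · · · · · · · ·
    · · · · █ · · · · · ·
    · · █ █ █ █ · · · · ·
    · · · · · · · · · · ·
T1:
  2·area = 40  (B↔C swapped to make it positive)
  edge (10, 8)→(2, 12): d=(-8,4) right/bottom  bias=-1
  edge (2, 12)→(0, 8): d=(-2,-4) top-left  bias=+0
  edge (0, 8)→(10, 8): d=(10,0) top-left  bias=+0
    (0,4)@(1, 9): e=[28,2,10] → █
    (1,4)@(3, 9): e=[20,10,10] → █
    (2,4)@(5, 9): e=[12,18,10] → █
    (3,4)@(7, 9): e=[4,26,10] → █
    (4,4)@(9, 9): e=[-4,34,10] → ·
    (0,5)@(1, 11): e=[12,-2,30] → ·
    (1,5)@(3, 11): e=[4,6,30] → █
    (2,5)@(5, 11): e=[-4,14,30] → ·
    (3,5)@(7, 11): e=[-12,22,30] → ·
    (1,6)@(3, 13): e=[-12,2,50] → ·
  covered (5 px):
    · · · · · · · · · · ·
    · · · · · · · · · · ·
    · · · · · · · · · · ·
    · · · · · · · · · · ·
    █ █ █ █ · · · · · · ·
    · █ · · · · · · · · ·
    · · · · · · · · · · ·
T2:
  2·area = 32
  edge (20, 2)→(16, 8): d=(-4,6) right/bottom  bias=-1
  edge (16, 8)→(8, 12): d=(-8,4) right/bottom  bias=-1
  edge (8, 12)→(20, 2): d=(12,-10) top-left  bias=+0
    (9,1)@(19, 3): e=[2,28,2] → █
    (10,1)@(21, 3): e=[-10,20,22] → ·
    (8,2)@(17, 5): e=[6,20,6] → █
    (9,2)@(19, 5): e=[-6,12,26] → ·
    (7,3)@(15, 7): e=[10,12,10] → █
    (8,3)@(17, 7): e=[-2,4,30] → ·
    (6,4)@(13, 9): e=[14,4,14] → █
    (7,4)@(15, 9): e=[2,-4,34] → ·
    (6,5)@(13, 11): e=[6,-12,38] → ·
  covered (4 px):
    · · · · · · · · · · ·
    · · · · · · · · · █ ·
    · · · · · · · · █ · ·
    · · · · · · · █ · · ·
    · · · · · · █ · · · ·
    · · · · · · · · · · ·
    · · · · · · · · · · ·

Answer: 14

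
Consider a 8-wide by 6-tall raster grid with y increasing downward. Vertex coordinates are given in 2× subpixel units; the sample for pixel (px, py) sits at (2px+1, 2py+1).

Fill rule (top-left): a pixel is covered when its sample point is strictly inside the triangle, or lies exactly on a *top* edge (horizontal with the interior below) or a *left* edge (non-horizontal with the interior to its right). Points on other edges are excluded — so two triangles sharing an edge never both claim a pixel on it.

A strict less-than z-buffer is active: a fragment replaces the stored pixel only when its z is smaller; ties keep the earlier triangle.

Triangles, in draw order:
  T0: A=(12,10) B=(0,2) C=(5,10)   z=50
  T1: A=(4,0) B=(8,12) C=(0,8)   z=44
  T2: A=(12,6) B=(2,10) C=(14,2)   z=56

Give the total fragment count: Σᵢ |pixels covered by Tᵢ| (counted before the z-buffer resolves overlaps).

T0:
  2·area = 56  (B↔C swapped to make it positive)
  edge (12, 10)→(5, 10): d=(-7,0) right/bottom  bias=-1
  edge (5, 10)→(0, 2): d=(-5,-8) top-left  bias=+0
  edge (0, 2)→(12, 10): d=(12,8) right/bottom  bias=-1
    (0,1)@(1, 3): e=[49,3,4] → X
    (1,1)@(3, 3): e=[49,19,-12] → .
    (0,2)@(1, 5): e=[35,-7,28] → .
    (1,2)@(3, 5): e=[35,9,12] → X
    (2,2)@(5, 5): e=[35,25,-4] → .
    (1,3)@(3, 7): e=[21,-1,36] → .
    (2,3)@(5, 7): e=[21,15,20] → X
    (3,3)@(7, 7): e=[21,31,4] → X
    (4,3)@(9, 7): e=[21,47,-12] → .
    (2,4)@(5, 9): e=[7,5,44] → X
    (4,4)@(9, 9): e=[7,37,12] → X
    (5,4)@(11, 9): e=[7,53,-4] → .
  covered (7 px):
    . . . . . . . .
    X . . . . . . .
    . X . . . . . .
    . . X X . . . .
    . . X X X . . .
    . . . . . . . .
T1:
  2·area = 80
  edge (4, 0)→(8, 12): d=(4,12) right/bottom  bias=-1
  edge (8, 12)→(0, 8): d=(-8,-4) top-left  bias=+0
  edge (0, 8)→(4, 0): d=(4,-8) top-left  bias=+0
    (1,1)@(3, 3): e=[24,52,4] → X
    (2,1)@(5, 3): e=[0,60,20] → .  [on edge]
    (1,2)@(3, 5): e=[32,36,12] → X
    (2,2)@(5, 5): e=[8,44,28] → X
    (3,2)@(7, 5): e=[-16,52,44] → .
    (0,3)@(1, 7): e=[64,12,4] → X
    (3,3)@(7, 7): e=[-8,36,52] → .
    (0,4)@(1, 9): e=[72,-4,12] → .
    (1,4)@(3, 9): e=[48,4,28] → X
    (3,4)@(7, 9): e=[0,20,60] → .  [on edge]
    (1,5)@(3, 11): e=[56,-12,36] → .
    (2,5)@(5, 11): e=[32,-4,52] → .
  covered (9 px):
    . . . . . . . .
    . X . . . . . .
    . X X . . . . .
    X X X . . . . .
    . X X . . . . .
    . . . X . . . .
T2:
  2·area = 32
  edge (12, 6)→(2, 10): d=(-10,4) right/bottom  bias=-1
  edge (2, 10)→(14, 2): d=(12,-8) top-left  bias=+0
  edge (14, 2)→(12, 6): d=(-2,4) right/bottom  bias=-1
    (6,1)@(13, 3): e=[26,4,2] → X
    (7,1)@(15, 3): e=[18,20,-6] → .
    (5,2)@(11, 5): e=[14,12,6] → X
    (6,2)@(13, 5): e=[6,28,-2] → .
    (3,3)@(7, 7): e=[10,4,18] → X
    (4,3)@(9, 7): e=[2,20,10] → X
    (5,3)@(11, 7): e=[-6,36,2] → .
    (3,4)@(7, 9): e=[-10,28,14] → .
    (4,4)@(9, 9): e=[-18,44,6] → .
  covered (4 px):
    . . . . . . . .
    . . . . . . X .
    . . . . . X . .
    . . . X X . . .
    . . . . . . . .
    . . . . . . . .

Answer: 20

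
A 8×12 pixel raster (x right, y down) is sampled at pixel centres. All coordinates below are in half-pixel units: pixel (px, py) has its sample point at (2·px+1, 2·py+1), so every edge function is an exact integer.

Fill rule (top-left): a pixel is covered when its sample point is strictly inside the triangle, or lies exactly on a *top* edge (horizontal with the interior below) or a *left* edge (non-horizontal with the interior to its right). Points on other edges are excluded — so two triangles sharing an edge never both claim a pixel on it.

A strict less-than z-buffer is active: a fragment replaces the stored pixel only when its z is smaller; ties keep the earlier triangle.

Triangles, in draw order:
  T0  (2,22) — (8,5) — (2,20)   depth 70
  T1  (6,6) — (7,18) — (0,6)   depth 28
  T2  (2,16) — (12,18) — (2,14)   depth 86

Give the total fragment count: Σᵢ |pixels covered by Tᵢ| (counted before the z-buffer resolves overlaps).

T0:
  2·area = 12  (B↔C swapped to make it positive)
  edge (2, 22)→(2, 20): d=(0,-2) top-left  bias=+0
  edge (2, 20)→(8, 5): d=(6,-15) top-left  bias=+0
  edge (8, 5)→(2, 22): d=(-6,17) right/bottom  bias=-1
    (2,6)@(5, 13): e=[6,3,3] → #
    (3,6)@(7, 13): e=[10,33,-31] → ·
    (2,7)@(5, 15): e=[6,15,-9] → ·
    (1,9)@(3, 19): e=[2,9,1] → #
    (2,9)@(5, 19): e=[6,39,-33] → ·
    (1,10)@(3, 21): e=[2,21,-11] → ·
  covered (2 px):
    · · · · · · · ·
    · · · · · · · ·
    · · · · · · · ·
    · · · · · · · ·
    · · · · · · · ·
    · · · · · · · ·
    · · # · · · · ·
    · · · · · · · ·
    · · · · · · · ·
    · # · · · · · ·
    · · · · · · · ·
    · · · · · · · ·
T1:
  2·area = 72
  edge (6, 6)→(7, 18): d=(1,12) right/bottom  bias=-1
  edge (7, 18)→(0, 6): d=(-7,-12) top-left  bias=+0
  edge (0, 6)→(6, 6): d=(6,0) top-left  bias=+0
    (0,3)@(1, 7): e=[61,5,6] → #
    (1,3)@(3, 7): e=[37,29,6] → #
    (2,3)@(5, 7): e=[13,53,6] → #
    (3,3)@(7, 7): e=[-11,77,6] → ·
    (0,4)@(1, 9): e=[63,-9,18] → ·
    (1,4)@(3, 9): e=[39,15,18] → #
    (3,4)@(7, 9): e=[-9,63,18] → ·
    (1,5)@(3, 11): e=[41,1,30] → #
    (3,5)@(7, 11): e=[-7,49,30] → ·
    (1,6)@(3, 13): e=[43,-13,42] → ·
    (2,6)@(5, 13): e=[19,11,42] → #
    (3,6)@(7, 13): e=[-5,35,42] → ·
  covered (8 px):
    · · · · · · · ·
    · · · · · · · ·
    · · · · · · · ·
    # # # · · · · ·
    · # # · · · · ·
    · # # · · · · ·
    · · # · · · · ·
    · · · · · · · ·
    · · · · · · · ·
    · · · · · · · ·
    · · · · · · · ·
    · · · · · · · ·
T2:
  2·area = 20  (B↔C swapped to make it positive)
  edge (2, 16)→(2, 14): d=(0,-2) top-left  bias=+0
  edge (2, 14)→(12, 18): d=(10,4) right/bottom  bias=-1
  edge (12, 18)→(2, 16): d=(-10,-2) top-left  bias=+0
    (1,7)@(3, 15): e=[2,6,12] → #
    (2,7)@(5, 15): e=[6,-2,16] → ·
    (1,8)@(3, 17): e=[2,26,-8] → ·
    (3,8)@(7, 17): e=[10,10,0] → #  [on edge]
    (4,8)@(9, 17): e=[14,2,4] → #
    (5,8)@(11, 17): e=[18,-6,8] → ·
    (3,9)@(7, 19): e=[10,30,-20] → ·
    (4,9)@(9, 19): e=[14,22,-16] → ·
  covered (3 px):
    · · · · · · · ·
    · · · · · · · ·
    · · · · · · · ·
    · · · · · · · ·
    · · · · · · · ·
    · · · · · · · ·
    · · · · · · · ·
    · # · · · · · ·
    · · · # # · · ·
    · · · · · · · ·
    · · · · · · · ·
    · · · · · · · ·

Answer: 13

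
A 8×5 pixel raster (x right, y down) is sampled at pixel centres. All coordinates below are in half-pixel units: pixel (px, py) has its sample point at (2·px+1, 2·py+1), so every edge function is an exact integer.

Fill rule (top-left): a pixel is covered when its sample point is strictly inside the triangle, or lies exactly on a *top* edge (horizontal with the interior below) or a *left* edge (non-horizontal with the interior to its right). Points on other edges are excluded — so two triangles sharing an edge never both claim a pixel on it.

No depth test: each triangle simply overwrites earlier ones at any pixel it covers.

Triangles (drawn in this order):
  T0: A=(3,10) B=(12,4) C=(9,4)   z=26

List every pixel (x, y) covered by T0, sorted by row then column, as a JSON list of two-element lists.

T0:
  2·area = 18  (B↔C swapped to make it positive)
  edge (3, 10)→(9, 4): d=(6,-6) top-left  bias=+0
  edge (9, 4)→(12, 4): d=(3,0) top-left  bias=+0
  edge (12, 4)→(3, 10): d=(-9,6) right/bottom  bias=-1
    (4,2)@(9, 5): e=[6,3,9] → X
    (5,2)@(11, 5): e=[18,3,-3] → .
    (3,3)@(7, 7): e=[6,9,3] → X
    (4,3)@(9, 7): e=[18,9,-9] → .
    (3,4)@(7, 9): e=[18,15,-15] → .
  covered (2 px):
    . . . . . . . .
    . . . . . . . .
    . . . . X . . .
    . . . X . . . .
    . . . . . . . .

Final: [[4,2],[3,3]]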